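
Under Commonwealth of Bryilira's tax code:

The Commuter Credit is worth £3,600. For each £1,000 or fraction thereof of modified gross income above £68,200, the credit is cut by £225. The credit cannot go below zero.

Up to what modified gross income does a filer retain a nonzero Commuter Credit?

After 15 increments the reduction is 15 × £225 = £3,375, leaving £225; one more increment wipes it out. Increment 15 ends at excess 15 × £1,000 = £15,000, so the highest qualifying income is £68,200 + £15,000 = £83,200.

£83,200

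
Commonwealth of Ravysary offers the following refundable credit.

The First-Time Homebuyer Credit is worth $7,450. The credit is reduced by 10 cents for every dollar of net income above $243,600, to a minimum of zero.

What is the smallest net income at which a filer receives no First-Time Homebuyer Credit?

$318,100

The credit falls by 10% of each dollar above $243,600, so it reaches zero when the excess is $7,450 / 10% = $74,500: income = $243,600 + $74,500 = $318,100.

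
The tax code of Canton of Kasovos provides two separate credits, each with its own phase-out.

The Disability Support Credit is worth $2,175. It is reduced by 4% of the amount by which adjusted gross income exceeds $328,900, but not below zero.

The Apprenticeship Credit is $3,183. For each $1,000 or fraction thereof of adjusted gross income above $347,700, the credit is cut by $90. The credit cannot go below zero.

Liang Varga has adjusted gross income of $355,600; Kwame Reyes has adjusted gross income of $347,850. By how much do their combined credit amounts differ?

Liang ($355,600): Disability Support Credit: 4% of the $26,700 excess over $328,900 is $1,068; credit = $2,175 − $1,068 = $1,107. Apprenticeship Credit: income exceeds $347,700 by $7,900, which is 8 full-or-partial $1,000 increments; reduction = 8 × $90 = $720, leaving $2,463. total $1,107 + $2,463 = $3,570
Kwame ($347,850): Disability Support Credit: 4% of the $18,950 excess over $328,900 is $758; credit = $2,175 − $758 = $1,417. Apprenticeship Credit: income exceeds $347,700 by $150, which is 1 full-or-partial $1,000 increment; reduction = 1 × $90 = $90, leaving $3,093. total $1,417 + $3,093 = $4,510
Difference: |$3,570 − $4,510| = $940.

$940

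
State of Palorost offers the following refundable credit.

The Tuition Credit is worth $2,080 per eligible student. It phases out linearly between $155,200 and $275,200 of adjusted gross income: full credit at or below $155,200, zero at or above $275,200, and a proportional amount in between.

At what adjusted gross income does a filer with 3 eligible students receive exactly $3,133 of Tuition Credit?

Full credit = 3 × $2,080 = $6,240.
$3,133 is 3,133/6,240 of the full $6,240, so 3,107/6,240 of the $120,000 range has been used: income = $155,200 + $120,000 × 3,107/6,240 = $214,950.

$214,950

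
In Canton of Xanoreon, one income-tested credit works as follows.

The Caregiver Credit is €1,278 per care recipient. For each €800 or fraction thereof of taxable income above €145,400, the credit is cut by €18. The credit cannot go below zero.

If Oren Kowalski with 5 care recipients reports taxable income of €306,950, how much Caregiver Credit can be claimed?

€2,754

Caregiver Credit: base = 5 × €1,278 = €6,390. income exceeds €145,400 by €161,550, which is 202 full-or-partial €800 increments; reduction = 202 × €18 = €3,636, leaving €2,754.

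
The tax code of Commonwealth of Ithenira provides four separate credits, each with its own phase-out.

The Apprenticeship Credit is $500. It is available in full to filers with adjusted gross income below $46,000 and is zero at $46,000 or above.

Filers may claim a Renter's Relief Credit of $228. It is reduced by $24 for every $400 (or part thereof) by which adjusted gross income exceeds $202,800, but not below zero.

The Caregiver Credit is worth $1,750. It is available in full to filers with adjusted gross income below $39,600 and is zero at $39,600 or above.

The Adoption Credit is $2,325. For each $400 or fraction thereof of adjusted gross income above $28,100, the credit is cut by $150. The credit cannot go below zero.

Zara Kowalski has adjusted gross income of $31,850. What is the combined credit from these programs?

Apprenticeship Credit: $31,850 is below the $46,000 cutoff, so the full $500 applies.
Renter's Relief Credit: $31,850 is at or below the $202,800 threshold, so the full $228 applies.
Caregiver Credit: $31,850 is below the $39,600 cutoff, so the full $1,750 applies.
Adoption Credit: income exceeds $28,100 by $3,750, which is 10 full-or-partial $400 increments; reduction = 10 × $150 = $1,500, leaving $825.
Total: $500 + $228 + $1,750 + $825 = $3,303.

$3,303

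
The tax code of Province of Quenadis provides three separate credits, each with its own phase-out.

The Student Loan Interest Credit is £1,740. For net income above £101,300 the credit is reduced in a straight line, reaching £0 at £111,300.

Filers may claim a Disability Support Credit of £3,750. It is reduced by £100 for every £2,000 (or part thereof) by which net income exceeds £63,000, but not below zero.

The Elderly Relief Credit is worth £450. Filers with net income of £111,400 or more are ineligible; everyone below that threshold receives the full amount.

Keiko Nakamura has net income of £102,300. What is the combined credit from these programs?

£3,766

Student Loan Interest Credit: £102,300 is £1,000 into a £10,000 phase-out range, leaving 9,000/10,000 of the credit: £1,740 × 9,000/10,000 = £1,566.
Disability Support Credit: income exceeds £63,000 by £39,300, which is 20 full-or-partial £2,000 increments; reduction = 20 × £100 = £2,000, leaving £1,750.
Elderly Relief Credit: £102,300 is below the £111,400 cutoff, so the full £450 applies.
Total: £1,566 + £1,750 + £450 = £3,766.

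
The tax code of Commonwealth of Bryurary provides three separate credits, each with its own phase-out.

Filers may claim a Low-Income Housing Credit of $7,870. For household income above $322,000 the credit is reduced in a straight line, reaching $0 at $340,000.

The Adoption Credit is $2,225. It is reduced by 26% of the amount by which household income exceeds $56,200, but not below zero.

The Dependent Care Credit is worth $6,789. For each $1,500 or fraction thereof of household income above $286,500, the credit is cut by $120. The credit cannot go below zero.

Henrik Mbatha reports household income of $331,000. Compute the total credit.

Low-Income Housing Credit: $331,000 is $9,000 into a $18,000 phase-out range, leaving 9,000/18,000 of the credit: $7,870 × 9,000/18,000 = $3,935.
Adoption Credit: 26% of the $274,800 excess over $56,200 is $71,448 ≥ base, so the credit is $0.
Dependent Care Credit: income exceeds $286,500 by $44,500, which is 30 full-or-partial $1,500 increments; reduction = 30 × $120 = $3,600, leaving $3,189.
Total: $3,935 + $0 + $3,189 = $7,124.

$7,124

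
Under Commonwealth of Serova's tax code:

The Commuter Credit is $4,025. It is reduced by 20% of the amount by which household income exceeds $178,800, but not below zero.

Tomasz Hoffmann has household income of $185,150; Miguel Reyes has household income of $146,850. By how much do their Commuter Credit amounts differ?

$1,270

Tomasz ($185,150): Commuter Credit: 20% of the $6,350 excess over $178,800 is $1,270; credit = $4,025 − $1,270 = $2,755.
Miguel ($146,850): Commuter Credit: $146,850 is at or below the $178,800 threshold, so the full $4,025 applies.
Difference: |$2,755 − $4,025| = $1,270.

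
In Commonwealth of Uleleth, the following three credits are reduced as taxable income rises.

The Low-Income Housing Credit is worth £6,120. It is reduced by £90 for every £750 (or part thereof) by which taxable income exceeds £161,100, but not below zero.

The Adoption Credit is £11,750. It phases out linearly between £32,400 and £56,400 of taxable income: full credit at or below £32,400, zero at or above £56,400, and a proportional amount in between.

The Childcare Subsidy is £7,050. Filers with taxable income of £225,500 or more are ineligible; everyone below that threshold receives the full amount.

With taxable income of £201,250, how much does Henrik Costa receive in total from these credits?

Low-Income Housing Credit: income exceeds £161,100 by £40,150, which is 54 full-or-partial £750 increments; reduction = 54 × £90 = £4,860, leaving £1,260.
Adoption Credit: £201,250 is at or above £56,400, so the credit is £0.
Childcare Subsidy: £201,250 is below the £225,500 cutoff, so the full £7,050 applies.
Total: £1,260 + £0 + £7,050 = £8,310.

£8,310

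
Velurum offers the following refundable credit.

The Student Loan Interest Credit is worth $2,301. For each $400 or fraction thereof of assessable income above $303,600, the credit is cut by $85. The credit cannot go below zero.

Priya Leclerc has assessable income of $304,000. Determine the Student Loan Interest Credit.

Student Loan Interest Credit: income exceeds $303,600 by $400, which is 1 full-or-partial $400 increment; reduction = 1 × $85 = $85, leaving $2,216.

$2,216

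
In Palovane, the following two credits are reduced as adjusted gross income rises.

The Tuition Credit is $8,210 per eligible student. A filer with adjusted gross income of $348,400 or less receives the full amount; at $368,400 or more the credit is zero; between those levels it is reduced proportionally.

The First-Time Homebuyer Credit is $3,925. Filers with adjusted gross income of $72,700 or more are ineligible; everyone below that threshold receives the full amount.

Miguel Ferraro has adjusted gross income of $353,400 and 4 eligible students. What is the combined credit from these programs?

Tuition Credit: base = 4 × $8,210 = $32,840. $353,400 is $5,000 into a $20,000 phase-out range, leaving 15,000/20,000 of the credit: $32,840 × 15,000/20,000 = $24,630.
First-Time Homebuyer Credit: $353,400 meets or exceeds the $72,700 cutoff, so the credit is $0.
Total: $24,630 + $0 = $24,630.

$24,630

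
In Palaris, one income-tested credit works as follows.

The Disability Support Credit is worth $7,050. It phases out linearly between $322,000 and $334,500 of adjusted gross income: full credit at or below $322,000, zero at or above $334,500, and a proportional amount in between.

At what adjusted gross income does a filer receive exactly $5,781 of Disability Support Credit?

$5,781 is 5,781/7,050 of the full $7,050, so 1,269/7,050 of the $12,500 range has been used: income = $322,000 + $12,500 × 1,269/7,050 = $324,250.

$324,250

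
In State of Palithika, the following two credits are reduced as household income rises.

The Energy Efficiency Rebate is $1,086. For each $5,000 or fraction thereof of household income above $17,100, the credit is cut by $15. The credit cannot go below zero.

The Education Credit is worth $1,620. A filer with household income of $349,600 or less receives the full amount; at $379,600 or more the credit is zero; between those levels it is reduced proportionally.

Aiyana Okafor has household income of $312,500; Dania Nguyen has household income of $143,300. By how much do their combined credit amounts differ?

Aiyana ($312,500): Energy Efficiency Rebate: income exceeds $17,100 by $295,400, which is 60 full-or-partial $5,000 increments; reduction = 60 × $15 = $900, leaving $186. Education Credit: $312,500 is at or below the $349,600 threshold, so the full $1,620 applies. total $186 + $1,620 = $1,806
Dania ($143,300): Energy Efficiency Rebate: income exceeds $17,100 by $126,200, which is 26 full-or-partial $5,000 increments; reduction = 26 × $15 = $390, leaving $696. Education Credit: $143,300 is at or below the $349,600 threshold, so the full $1,620 applies. total $696 + $1,620 = $2,316
Difference: |$1,806 − $2,316| = $510.

$510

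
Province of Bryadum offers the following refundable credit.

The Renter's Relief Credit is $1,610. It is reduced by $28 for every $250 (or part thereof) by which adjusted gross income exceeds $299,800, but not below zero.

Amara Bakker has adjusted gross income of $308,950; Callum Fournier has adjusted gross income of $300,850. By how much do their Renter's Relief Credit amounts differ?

Amara ($308,950): Renter's Relief Credit: income exceeds $299,800 by $9,150, which is 37 full-or-partial $250 increments; reduction = 37 × $28 = $1,036, leaving $574.
Callum ($300,850): Renter's Relief Credit: income exceeds $299,800 by $1,050, which is 5 full-or-partial $250 increments; reduction = 5 × $28 = $140, leaving $1,470.
Difference: |$574 − $1,470| = $896.

$896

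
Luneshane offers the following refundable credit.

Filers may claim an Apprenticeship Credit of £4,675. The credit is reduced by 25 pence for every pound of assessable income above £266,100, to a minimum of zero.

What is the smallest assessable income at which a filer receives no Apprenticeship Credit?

The credit falls by 25% of each pound above £266,100, so it reaches zero when the excess is £4,675 / 25% = £18,700: income = £266,100 + £18,700 = £284,800.

£284,800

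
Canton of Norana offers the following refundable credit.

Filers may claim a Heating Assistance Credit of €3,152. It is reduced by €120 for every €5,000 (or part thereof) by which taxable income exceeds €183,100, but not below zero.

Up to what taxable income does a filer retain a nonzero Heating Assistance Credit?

€313,100

After 26 increments the reduction is 26 × €120 = €3,120, leaving €32; one more increment wipes it out. Increment 26 ends at excess 26 × €5,000 = €130,000, so the highest qualifying income is €183,100 + €130,000 = €313,100.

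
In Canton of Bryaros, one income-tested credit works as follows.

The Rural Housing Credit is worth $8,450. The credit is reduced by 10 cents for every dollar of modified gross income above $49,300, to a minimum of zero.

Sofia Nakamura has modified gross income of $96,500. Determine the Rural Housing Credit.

$3,730

Rural Housing Credit: 10% of the $47,200 excess over $49,300 is $4,720; credit = $8,450 − $4,720 = $3,730.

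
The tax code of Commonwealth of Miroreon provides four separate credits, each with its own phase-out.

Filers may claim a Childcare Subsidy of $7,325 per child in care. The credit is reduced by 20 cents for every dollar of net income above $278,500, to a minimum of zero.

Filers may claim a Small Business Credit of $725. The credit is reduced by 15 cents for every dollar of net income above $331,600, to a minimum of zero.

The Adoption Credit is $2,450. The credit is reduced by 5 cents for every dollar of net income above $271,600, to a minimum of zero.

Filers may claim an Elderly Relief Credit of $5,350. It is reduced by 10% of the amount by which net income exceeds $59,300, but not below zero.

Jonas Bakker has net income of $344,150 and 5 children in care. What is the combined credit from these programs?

$23,495

Childcare Subsidy: base = 5 × $7,325 = $36,625. 20% of the $65,650 excess over $278,500 is $13,130; credit = $36,625 − $13,130 = $23,495.
Small Business Credit: 15% of the $12,550 excess over $331,600 is $1,882.50 ≥ base, so the credit is $0.
Adoption Credit: 5% of the $72,550 excess over $271,600 is $3,627.50 ≥ base, so the credit is $0.
Elderly Relief Credit: 10% of the $284,850 excess over $59,300 is $28,485 ≥ base, so the credit is $0.
Total: $23,495 + $0 + $0 + $0 = $23,495.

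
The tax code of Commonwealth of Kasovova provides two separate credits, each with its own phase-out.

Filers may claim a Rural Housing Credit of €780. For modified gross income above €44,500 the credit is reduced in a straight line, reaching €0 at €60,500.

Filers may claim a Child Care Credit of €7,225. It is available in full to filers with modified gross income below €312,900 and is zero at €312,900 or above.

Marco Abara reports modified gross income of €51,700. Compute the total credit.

€7,654

Rural Housing Credit: €51,700 is €7,200 into a €16,000 phase-out range, leaving 8,800/16,000 of the credit: €780 × 8,800/16,000 = €429.
Child Care Credit: €51,700 is below the €312,900 cutoff, so the full €7,225 applies.
Total: €429 + €7,225 = €7,654.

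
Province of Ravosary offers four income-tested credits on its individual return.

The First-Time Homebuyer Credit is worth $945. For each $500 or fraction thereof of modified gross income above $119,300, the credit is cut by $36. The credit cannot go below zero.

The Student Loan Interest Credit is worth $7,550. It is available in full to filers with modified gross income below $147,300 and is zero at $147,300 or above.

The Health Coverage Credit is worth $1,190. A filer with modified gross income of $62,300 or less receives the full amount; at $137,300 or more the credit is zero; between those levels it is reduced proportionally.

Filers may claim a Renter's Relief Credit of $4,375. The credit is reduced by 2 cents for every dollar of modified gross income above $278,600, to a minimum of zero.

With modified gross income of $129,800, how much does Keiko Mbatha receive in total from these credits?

First-Time Homebuyer Credit: income exceeds $119,300 by $10,500, which is 21 full-or-partial $500 increments; reduction = 21 × $36 = $756, leaving $189.
Student Loan Interest Credit: $129,800 is below the $147,300 cutoff, so the full $7,550 applies.
Health Coverage Credit: $129,800 is $67,500 into a $75,000 phase-out range, leaving 7,500/75,000 of the credit: $1,190 × 7,500/75,000 = $119.
Renter's Relief Credit: $129,800 is at or below the $278,600 threshold, so the full $4,375 applies.
Total: $189 + $7,550 + $119 + $4,375 = $12,233.

$12,233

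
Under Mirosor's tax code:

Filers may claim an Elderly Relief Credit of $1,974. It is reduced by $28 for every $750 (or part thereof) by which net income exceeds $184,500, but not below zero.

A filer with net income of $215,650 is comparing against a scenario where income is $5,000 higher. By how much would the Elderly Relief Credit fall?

At $215,650 — income exceeds $184,500 by $31,150, which is 42 full-or-partial $750 increments; reduction = 42 × $28 = $1,176, leaving $798.
At $220,650 — income exceeds $184,500 by $36,150, which is 49 full-or-partial $750 increments; reduction = 49 × $28 = $1,372, leaving $602.
Lost: $798 − $602 = $196.

$196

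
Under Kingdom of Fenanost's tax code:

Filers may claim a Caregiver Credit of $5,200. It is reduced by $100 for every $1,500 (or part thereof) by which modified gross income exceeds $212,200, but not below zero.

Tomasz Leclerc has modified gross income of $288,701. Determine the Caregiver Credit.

Caregiver Credit: income exceeds $212,200 by $76,501 → 52 increments × $100 = $5,200 ≥ base, so the credit is $0.

$0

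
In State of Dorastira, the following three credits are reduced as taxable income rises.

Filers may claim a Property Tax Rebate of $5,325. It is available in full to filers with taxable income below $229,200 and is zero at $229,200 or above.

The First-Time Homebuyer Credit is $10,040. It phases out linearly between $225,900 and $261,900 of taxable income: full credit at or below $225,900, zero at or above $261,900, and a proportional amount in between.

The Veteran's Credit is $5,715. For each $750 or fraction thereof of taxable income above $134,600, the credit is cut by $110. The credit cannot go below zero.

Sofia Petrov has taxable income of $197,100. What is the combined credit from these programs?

Property Tax Rebate: $197,100 is below the $229,200 cutoff, so the full $5,325 applies.
First-Time Homebuyer Credit: $197,100 is at or below the $225,900 threshold, so the full $10,040 applies.
Veteran's Credit: income exceeds $134,600 by $62,500 → 84 increments × $110 = $9,240 ≥ base, so the credit is $0.
Total: $5,325 + $10,040 + $0 = $15,365.

$15,365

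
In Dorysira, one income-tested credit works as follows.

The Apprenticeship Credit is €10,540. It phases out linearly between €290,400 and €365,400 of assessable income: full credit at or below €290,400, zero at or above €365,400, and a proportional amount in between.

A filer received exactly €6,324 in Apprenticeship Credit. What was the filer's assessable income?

€6,324 is 6,324/10,540 of the full €10,540, so 4,216/10,540 of the €75,000 range has been used: income = €290,400 + €75,000 × 4,216/10,540 = €320,400.

€320,400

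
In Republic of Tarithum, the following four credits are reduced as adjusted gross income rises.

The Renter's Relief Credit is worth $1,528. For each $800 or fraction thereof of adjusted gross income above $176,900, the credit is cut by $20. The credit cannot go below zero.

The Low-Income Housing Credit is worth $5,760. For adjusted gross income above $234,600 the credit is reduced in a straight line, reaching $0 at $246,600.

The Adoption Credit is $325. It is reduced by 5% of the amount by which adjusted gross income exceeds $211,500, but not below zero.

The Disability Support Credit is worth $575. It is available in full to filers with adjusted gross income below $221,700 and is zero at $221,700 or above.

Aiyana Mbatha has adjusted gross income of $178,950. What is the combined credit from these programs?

$8,128

Renter's Relief Credit: income exceeds $176,900 by $2,050, which is 3 full-or-partial $800 increments; reduction = 3 × $20 = $60, leaving $1,468.
Low-Income Housing Credit: $178,950 is at or below the $234,600 threshold, so the full $5,760 applies.
Adoption Credit: $178,950 is at or below the $211,500 threshold, so the full $325 applies.
Disability Support Credit: $178,950 is below the $221,700 cutoff, so the full $575 applies.
Total: $1,468 + $5,760 + $325 + $575 = $8,128.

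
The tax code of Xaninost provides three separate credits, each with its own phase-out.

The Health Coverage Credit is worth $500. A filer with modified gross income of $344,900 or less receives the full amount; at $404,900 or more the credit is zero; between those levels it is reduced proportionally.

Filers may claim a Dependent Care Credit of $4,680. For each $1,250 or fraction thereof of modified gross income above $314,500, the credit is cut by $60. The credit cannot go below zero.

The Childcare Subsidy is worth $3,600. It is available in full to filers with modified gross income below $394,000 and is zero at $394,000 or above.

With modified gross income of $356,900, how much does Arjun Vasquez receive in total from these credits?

Health Coverage Credit: $356,900 is $12,000 into a $60,000 phase-out range, leaving 48,000/60,000 of the credit: $500 × 48,000/60,000 = $400.
Dependent Care Credit: income exceeds $314,500 by $42,400, which is 34 full-or-partial $1,250 increments; reduction = 34 × $60 = $2,040, leaving $2,640.
Childcare Subsidy: $356,900 is below the $394,000 cutoff, so the full $3,600 applies.
Total: $400 + $2,640 + $3,600 = $6,640.

$6,640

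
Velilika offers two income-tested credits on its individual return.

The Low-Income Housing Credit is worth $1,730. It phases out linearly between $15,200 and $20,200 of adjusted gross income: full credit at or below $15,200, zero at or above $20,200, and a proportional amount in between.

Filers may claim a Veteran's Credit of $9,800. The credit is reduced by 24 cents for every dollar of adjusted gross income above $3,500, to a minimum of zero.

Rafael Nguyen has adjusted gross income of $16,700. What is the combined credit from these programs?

Low-Income Housing Credit: $16,700 is $1,500 into a $5,000 phase-out range, leaving 3,500/5,000 of the credit: $1,730 × 3,500/5,000 = $1,211.
Veteran's Credit: 24% of the $13,200 excess over $3,500 is $3,168; credit = $9,800 − $3,168 = $6,632.
Total: $1,211 + $6,632 = $7,843.

$7,843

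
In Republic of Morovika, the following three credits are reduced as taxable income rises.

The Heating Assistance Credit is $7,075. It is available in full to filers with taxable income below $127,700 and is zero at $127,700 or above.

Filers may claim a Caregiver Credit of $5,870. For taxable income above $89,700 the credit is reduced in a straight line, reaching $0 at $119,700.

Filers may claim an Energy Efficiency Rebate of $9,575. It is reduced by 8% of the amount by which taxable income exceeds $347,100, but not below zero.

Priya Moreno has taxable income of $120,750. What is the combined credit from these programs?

$16,650

Heating Assistance Credit: $120,750 is below the $127,700 cutoff, so the full $7,075 applies.
Caregiver Credit: $120,750 is at or above $119,700, so the credit is $0.
Energy Efficiency Rebate: $120,750 is at or below the $347,100 threshold, so the full $9,575 applies.
Total: $7,075 + $0 + $9,575 = $16,650.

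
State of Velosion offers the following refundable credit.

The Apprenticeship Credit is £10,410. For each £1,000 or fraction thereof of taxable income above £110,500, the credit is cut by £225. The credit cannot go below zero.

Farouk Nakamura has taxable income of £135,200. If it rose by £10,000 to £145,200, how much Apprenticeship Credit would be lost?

At £135,200 — income exceeds £110,500 by £24,700, which is 25 full-or-partial £1,000 increments; reduction = 25 × £225 = £5,625, leaving £4,785.
At £145,200 — income exceeds £110,500 by £34,700, which is 35 full-or-partial £1,000 increments; reduction = 35 × £225 = £7,875, leaving £2,535.
Lost: £4,785 − £2,535 = £2,250.

£2,250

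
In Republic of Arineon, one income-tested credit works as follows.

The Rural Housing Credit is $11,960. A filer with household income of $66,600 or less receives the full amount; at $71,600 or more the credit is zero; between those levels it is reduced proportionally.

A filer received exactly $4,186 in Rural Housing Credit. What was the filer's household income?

$4,186 is 4,186/11,960 of the full $11,960, so 7,774/11,960 of the $5,000 range has been used: income = $66,600 + $5,000 × 7,774/11,960 = $69,850.

$69,850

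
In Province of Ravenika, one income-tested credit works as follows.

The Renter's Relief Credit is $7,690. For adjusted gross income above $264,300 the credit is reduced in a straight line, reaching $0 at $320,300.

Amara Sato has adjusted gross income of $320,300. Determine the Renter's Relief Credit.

$0

Renter's Relief Credit: $320,300 is at or above $320,300, so the credit is $0.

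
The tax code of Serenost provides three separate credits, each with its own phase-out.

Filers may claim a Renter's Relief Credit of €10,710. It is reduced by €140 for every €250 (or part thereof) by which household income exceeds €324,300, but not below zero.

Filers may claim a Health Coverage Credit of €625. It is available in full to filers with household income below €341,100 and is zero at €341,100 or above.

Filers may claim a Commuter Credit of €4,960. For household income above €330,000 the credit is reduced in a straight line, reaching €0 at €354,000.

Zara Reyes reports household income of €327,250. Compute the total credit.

€14,615

Renter's Relief Credit: income exceeds €324,300 by €2,950, which is 12 full-or-partial €250 increments; reduction = 12 × €140 = €1,680, leaving €9,030.
Health Coverage Credit: €327,250 is below the €341,100 cutoff, so the full €625 applies.
Commuter Credit: €327,250 is at or below the €330,000 threshold, so the full €4,960 applies.
Total: €9,030 + €625 + €4,960 = €14,615.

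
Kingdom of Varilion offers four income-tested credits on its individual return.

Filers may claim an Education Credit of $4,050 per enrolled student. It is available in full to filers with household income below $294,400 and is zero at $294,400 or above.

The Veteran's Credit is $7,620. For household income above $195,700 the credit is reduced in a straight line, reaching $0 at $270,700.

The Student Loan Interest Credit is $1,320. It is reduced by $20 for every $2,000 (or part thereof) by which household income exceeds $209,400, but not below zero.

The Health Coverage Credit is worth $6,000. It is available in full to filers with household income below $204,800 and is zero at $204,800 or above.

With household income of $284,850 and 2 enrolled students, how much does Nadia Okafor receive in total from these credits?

Education Credit: base = 2 × $4,050 = $8,100. $284,850 is below the $294,400 cutoff, so the full $8,100 applies.
Veteran's Credit: $284,850 is at or above $270,700, so the credit is $0.
Student Loan Interest Credit: income exceeds $209,400 by $75,450, which is 38 full-or-partial $2,000 increments; reduction = 38 × $20 = $760, leaving $560.
Health Coverage Credit: $284,850 meets or exceeds the $204,800 cutoff, so the credit is $0.
Total: $8,100 + $0 + $560 + $0 = $8,660.

$8,660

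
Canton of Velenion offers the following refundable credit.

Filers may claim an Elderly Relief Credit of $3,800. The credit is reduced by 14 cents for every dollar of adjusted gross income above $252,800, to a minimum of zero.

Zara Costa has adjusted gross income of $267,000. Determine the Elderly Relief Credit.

$1,812

Elderly Relief Credit: 14% of the $14,200 excess over $252,800 is $1,988; credit = $3,800 − $1,988 = $1,812.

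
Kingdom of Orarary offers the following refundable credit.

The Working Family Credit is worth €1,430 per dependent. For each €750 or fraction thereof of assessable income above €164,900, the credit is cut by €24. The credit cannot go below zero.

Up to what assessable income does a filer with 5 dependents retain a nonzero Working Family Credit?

€387,650

Full credit = 5 × €1,430 = €7,150.
After 297 increments the reduction is 297 × €24 = €7,128, leaving €22; one more increment wipes it out. Increment 297 ends at excess 297 × €750 = €222,750, so the highest qualifying income is €164,900 + €222,750 = €387,650.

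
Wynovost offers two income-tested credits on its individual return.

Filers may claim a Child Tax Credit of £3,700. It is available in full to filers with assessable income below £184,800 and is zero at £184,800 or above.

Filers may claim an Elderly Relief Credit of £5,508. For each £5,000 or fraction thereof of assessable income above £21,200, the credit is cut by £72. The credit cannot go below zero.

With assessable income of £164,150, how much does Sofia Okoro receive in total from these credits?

£7,120

Child Tax Credit: £164,150 is below the £184,800 cutoff, so the full £3,700 applies.
Elderly Relief Credit: income exceeds £21,200 by £142,950, which is 29 full-or-partial £5,000 increments; reduction = 29 × £72 = £2,088, leaving £3,420.
Total: £3,700 + £3,420 = £7,120.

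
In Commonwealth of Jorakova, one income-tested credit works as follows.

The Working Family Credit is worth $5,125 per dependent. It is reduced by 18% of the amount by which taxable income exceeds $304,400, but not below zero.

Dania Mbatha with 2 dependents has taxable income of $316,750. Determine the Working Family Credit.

Working Family Credit: base = 2 × $5,125 = $10,250. 18% of the $12,350 excess over $304,400 is $2,223; credit = $10,250 − $2,223 = $8,027.

$8,027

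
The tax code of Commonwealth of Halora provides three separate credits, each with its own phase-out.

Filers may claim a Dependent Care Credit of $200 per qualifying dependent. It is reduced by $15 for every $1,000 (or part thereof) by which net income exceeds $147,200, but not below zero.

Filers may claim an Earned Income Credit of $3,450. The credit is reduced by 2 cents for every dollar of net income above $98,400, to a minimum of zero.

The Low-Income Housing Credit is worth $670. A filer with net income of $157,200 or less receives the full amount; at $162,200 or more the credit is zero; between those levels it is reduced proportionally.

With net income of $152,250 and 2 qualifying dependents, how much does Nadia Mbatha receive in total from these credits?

$3,353

Dependent Care Credit: base = 2 × $200 = $400. income exceeds $147,200 by $5,050, which is 6 full-or-partial $1,000 increments; reduction = 6 × $15 = $90, leaving $310.
Earned Income Credit: 2% of the $53,850 excess over $98,400 is $1,077; credit = $3,450 − $1,077 = $2,373.
Low-Income Housing Credit: $152,250 is at or below the $157,200 threshold, so the full $670 applies.
Total: $310 + $2,373 + $670 = $3,353.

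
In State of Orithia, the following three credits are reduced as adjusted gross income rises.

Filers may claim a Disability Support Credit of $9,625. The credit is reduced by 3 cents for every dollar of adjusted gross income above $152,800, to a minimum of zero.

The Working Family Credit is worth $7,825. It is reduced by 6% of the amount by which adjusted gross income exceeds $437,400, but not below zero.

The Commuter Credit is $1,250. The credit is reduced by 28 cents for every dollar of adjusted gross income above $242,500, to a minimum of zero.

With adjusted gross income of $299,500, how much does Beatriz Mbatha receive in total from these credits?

$13,049

Disability Support Credit: 3% of the $146,700 excess over $152,800 is $4,401; credit = $9,625 − $4,401 = $5,224.
Working Family Credit: $299,500 is at or below the $437,400 threshold, so the full $7,825 applies.
Commuter Credit: 28% of the $57,000 excess over $242,500 is $15,960 ≥ base, so the credit is $0.
Total: $5,224 + $7,825 + $0 = $13,049.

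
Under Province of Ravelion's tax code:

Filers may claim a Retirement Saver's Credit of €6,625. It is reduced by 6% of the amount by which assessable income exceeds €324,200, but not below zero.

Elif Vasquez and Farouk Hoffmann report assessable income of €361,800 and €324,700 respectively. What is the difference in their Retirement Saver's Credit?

Elif (€361,800): Retirement Saver's Credit: 6% of the €37,600 excess over €324,200 is €2,256; credit = €6,625 − €2,256 = €4,369.
Farouk (€324,700): Retirement Saver's Credit: 6% of the €500 excess over €324,200 is €30; credit = €6,625 − €30 = €6,595.
Difference: |€4,369 − €6,595| = €2,226.

€2,226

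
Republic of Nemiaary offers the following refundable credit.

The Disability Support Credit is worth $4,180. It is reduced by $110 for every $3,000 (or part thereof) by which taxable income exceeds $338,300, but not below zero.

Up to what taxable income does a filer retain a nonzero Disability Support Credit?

$449,300

After 37 increments the reduction is 37 × $110 = $4,070, leaving $110; one more increment wipes it out. Increment 37 ends at excess 37 × $3,000 = $111,000, so the highest qualifying income is $338,300 + $111,000 = $449,300.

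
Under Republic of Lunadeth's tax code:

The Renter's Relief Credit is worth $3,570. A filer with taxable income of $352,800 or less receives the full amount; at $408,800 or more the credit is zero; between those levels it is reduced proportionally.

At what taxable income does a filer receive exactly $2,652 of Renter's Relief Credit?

$2,652 is 2,652/3,570 of the full $3,570, so 918/3,570 of the $56,000 range has been used: income = $352,800 + $56,000 × 918/3,570 = $367,200.

$367,200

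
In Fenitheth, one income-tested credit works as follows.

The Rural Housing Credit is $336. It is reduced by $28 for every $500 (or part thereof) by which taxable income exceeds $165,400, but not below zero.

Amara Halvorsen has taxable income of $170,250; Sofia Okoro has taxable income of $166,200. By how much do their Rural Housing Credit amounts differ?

Amara ($170,250): Rural Housing Credit: income exceeds $165,400 by $4,850, which is 10 full-or-partial $500 increments; reduction = 10 × $28 = $280, leaving $56.
Sofia ($166,200): Rural Housing Credit: income exceeds $165,400 by $800, which is 2 full-or-partial $500 increments; reduction = 2 × $28 = $56, leaving $280.
Difference: |$56 − $280| = $224.

$224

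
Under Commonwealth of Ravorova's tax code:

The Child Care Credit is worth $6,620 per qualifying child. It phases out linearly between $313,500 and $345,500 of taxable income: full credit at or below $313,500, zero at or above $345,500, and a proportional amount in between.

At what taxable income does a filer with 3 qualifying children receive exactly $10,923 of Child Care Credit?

$327,900

Full credit = 3 × $6,620 = $19,860.
$10,923 is 10,923/19,860 of the full $19,860, so 8,937/19,860 of the $32,000 range has been used: income = $313,500 + $32,000 × 8,937/19,860 = $327,900.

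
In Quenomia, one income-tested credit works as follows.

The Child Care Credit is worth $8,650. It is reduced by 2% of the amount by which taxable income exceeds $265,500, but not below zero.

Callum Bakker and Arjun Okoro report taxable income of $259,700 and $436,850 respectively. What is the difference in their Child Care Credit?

$3,427

Callum ($259,700): Child Care Credit: $259,700 is at or below the $265,500 threshold, so the full $8,650 applies.
Arjun ($436,850): Child Care Credit: 2% of the $171,350 excess over $265,500 is $3,427; credit = $8,650 − $3,427 = $5,223.
Difference: |$8,650 − $5,223| = $3,427.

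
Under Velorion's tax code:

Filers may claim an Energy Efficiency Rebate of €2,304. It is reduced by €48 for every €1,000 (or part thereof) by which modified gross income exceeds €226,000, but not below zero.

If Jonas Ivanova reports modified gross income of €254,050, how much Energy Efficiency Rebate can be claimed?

Energy Efficiency Rebate: income exceeds €226,000 by €28,050, which is 29 full-or-partial €1,000 increments; reduction = 29 × €48 = €1,392, leaving €912.

€912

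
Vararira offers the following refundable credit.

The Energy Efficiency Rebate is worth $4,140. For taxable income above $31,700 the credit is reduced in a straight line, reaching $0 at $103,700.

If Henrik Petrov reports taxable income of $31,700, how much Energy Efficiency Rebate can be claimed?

Energy Efficiency Rebate: $31,700 is at or below the $31,700 threshold, so the full $4,140 applies.

$4,140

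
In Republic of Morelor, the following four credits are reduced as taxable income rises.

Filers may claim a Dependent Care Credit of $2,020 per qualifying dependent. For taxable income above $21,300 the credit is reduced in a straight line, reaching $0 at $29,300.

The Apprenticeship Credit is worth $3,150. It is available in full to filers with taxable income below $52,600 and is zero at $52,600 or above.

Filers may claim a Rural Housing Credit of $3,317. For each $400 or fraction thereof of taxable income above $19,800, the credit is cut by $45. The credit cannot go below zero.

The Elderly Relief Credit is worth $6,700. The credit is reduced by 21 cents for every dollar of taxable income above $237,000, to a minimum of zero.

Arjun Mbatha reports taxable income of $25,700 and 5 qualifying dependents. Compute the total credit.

$17,037

Dependent Care Credit: base = 5 × $2,020 = $10,100. $25,700 is $4,400 into a $8,000 phase-out range, leaving 3,600/8,000 of the credit: $10,100 × 3,600/8,000 = $4,545.
Apprenticeship Credit: $25,700 is below the $52,600 cutoff, so the full $3,150 applies.
Rural Housing Credit: income exceeds $19,800 by $5,900, which is 15 full-or-partial $400 increments; reduction = 15 × $45 = $675, leaving $2,642.
Elderly Relief Credit: $25,700 is at or below the $237,000 threshold, so the full $6,700 applies.
Total: $4,545 + $3,150 + $2,642 + $6,700 = $17,037.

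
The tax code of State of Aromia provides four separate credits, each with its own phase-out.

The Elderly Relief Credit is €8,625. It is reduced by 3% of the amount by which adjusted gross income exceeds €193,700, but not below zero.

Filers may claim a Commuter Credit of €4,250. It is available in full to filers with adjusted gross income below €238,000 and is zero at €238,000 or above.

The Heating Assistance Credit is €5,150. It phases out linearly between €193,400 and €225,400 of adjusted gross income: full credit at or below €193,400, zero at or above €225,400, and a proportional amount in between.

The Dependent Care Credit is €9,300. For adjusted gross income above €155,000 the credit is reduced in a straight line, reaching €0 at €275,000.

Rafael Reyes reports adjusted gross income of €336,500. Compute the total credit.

€4,341

Elderly Relief Credit: 3% of the €142,800 excess over €193,700 is €4,284; credit = €8,625 − €4,284 = €4,341.
Commuter Credit: €336,500 meets or exceeds the €238,000 cutoff, so the credit is €0.
Heating Assistance Credit: €336,500 is at or above €225,400, so the credit is €0.
Dependent Care Credit: €336,500 is at or above €275,000, so the credit is €0.
Total: €4,341 + €0 + €0 + €0 = €4,341.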